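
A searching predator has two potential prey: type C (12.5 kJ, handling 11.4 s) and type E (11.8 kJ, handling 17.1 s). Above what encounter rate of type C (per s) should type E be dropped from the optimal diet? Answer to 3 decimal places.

At the threshold, the rate on type C alone equals the profitability of type E: λ·12.5/(1 + λ·11.4) = 11.8/17.1 = 0.6901.
Rearranging, λ(12.5 − 0.6901×11.4) = 0.6901, so λ = 0.6901/4.633 = 0.1489 per s.

0.149 per s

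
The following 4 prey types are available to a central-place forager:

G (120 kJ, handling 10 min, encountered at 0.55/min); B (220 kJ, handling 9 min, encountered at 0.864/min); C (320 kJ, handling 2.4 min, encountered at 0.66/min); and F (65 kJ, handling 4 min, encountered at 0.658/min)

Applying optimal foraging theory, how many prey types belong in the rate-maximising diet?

Profitabilities (E/h, kJ/min): C 133, B 24.4, F 16.2, G 12. Add prey in this order while the next type's profitability exceeds the intake rate on those already taken.
Rate on top 1: 81.73. B: 24.4 < 81.73 → exclude; stop.
Optimal diet: C — 1 of 4 types.

1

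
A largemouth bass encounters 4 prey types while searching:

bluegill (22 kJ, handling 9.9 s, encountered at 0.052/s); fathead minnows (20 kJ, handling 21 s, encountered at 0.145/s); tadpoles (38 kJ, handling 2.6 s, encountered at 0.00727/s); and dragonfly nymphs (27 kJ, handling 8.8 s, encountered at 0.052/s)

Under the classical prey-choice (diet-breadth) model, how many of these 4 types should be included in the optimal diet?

E/h in descending order: tadpoles 14.6, dragonfly nymphs 3.07, bluegill 2.22, fathead minnows 0.952 kJ/s. The optimal diet is the largest prefix of this list for which every included type satisfies E_i/h_i > R on the types above it.
Rate on top 1: 0.2711. dragonfly nymphs: 3.07 > 0.2711 → include.
Rate on top 2: 1.138. bluegill: 2.22 > 1.138 → include.
Rate on top 3: 1.418. fathead minnows: 0.952 < 1.418 → exclude; stop.
Optimal diet: tadpoles, dragonfly nymphs, bluegill — 3 of 4 types.

3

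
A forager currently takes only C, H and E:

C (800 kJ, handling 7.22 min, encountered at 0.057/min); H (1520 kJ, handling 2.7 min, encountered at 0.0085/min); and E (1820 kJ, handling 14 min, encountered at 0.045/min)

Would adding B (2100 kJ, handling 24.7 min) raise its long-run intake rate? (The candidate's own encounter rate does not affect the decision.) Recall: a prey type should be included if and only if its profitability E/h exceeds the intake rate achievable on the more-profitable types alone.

Yes

On C, H and E alone, R = ΣλE/(1+Σλh) = 140.4/2.064 = 68.02 kJ/min.
B: E/h = 2100/24.7 = 85.02 kJ/min.
85.02 > 68.02, so adding B raises the average — include it.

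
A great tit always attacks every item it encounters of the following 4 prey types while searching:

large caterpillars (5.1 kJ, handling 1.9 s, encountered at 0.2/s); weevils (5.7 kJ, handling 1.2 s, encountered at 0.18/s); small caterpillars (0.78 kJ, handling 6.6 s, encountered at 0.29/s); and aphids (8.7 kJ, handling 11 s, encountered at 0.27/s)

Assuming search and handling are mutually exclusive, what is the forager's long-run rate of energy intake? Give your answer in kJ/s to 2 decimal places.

R = (0.2×5.1 + 0.18×5.7 + 0.29×0.78 + 0.27×8.7) / (1 + 0.2×1.9 + 0.18×1.2 + 0.29×6.6 + 0.27×11) = 4.621/6.48 = 0.7131 kJ/s.

0.71 kJ/s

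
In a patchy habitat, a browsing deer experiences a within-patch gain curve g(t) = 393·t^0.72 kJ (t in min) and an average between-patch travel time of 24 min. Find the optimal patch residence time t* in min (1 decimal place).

Maximise g(t)/(T+t): set derivative to zero → g'(t)(T+t) = g(t).
g'(t) = 0.72·393·t^-0.28. Setting 0.72·393·t^-0.28 = 393·t^0.72/(24+t) gives 0.72(24+t) = t, so 0.28·t = 0.72×24.
t* = 0.72×24/0.28 = 61.71 min.

61.7 min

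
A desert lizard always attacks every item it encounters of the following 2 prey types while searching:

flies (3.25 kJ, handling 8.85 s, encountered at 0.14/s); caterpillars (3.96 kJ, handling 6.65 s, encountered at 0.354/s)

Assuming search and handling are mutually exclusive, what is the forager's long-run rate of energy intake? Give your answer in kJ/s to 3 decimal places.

0.404 kJ/s

R = (0.14×3.25 + 0.354×3.96) / (1 + 0.14×8.85 + 0.354×6.65) = 1.857/4.593 = 0.4043 kJ/s.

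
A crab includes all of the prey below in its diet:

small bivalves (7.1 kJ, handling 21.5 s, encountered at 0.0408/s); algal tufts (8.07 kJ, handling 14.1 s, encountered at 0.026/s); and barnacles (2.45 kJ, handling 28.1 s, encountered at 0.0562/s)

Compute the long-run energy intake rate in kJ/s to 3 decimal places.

0.167 kJ/s

R = (0.0408×7.1 + 0.026×8.07 + 0.0562×2.45) / (1 + 0.0408×21.5 + 0.026×14.1 + 0.0562×28.1) = 0.6372/3.823 = 0.1667 kJ/s.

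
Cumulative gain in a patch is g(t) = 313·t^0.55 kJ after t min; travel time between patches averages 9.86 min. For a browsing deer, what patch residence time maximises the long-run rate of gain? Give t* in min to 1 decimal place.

By the marginal value theorem, leave when the instantaneous gain rate g'(t) equals the habitat-wide average g(t)/(T + t).
g'(t) = 0.55·313·t^-0.45. Setting 0.55·313·t^-0.45 = 313·t^0.55/(9.86+t) gives 0.55(9.86+t) = t, so 0.45·t = 0.55×9.86.
t* = 0.55×9.86/0.45 = 12.05 min.

12.1 min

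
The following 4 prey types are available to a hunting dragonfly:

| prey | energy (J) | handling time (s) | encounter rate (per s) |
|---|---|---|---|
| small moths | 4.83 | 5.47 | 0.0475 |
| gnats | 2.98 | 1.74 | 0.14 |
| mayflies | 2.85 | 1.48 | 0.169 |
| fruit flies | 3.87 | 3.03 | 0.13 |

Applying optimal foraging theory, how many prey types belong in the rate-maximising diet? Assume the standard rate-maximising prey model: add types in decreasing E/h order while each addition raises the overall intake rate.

4

E/h in descending order: mayflies 1.93, gnats 1.71, fruit flies 1.28, small moths 0.883 J/s. The optimal diet is the largest prefix of this list for which every included type satisfies E_i/h_i > R on the types above it.
Rate on top 1: 0.3853. gnats: 1.71 > 0.3853 → include.
Rate on top 2: 0.6018. fruit flies: 1.28 > 0.6018 → include.
Rate on top 3: 0.7427. small moths: 0.883 > 0.7427 → include.
Optimal diet: mayflies, gnats, fruit flies, small moths — 4 of 4 types.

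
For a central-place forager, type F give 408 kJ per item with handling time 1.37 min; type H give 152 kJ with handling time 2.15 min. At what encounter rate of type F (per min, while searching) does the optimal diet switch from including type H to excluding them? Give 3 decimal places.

The zero-one rule: include type H iff E₂/h₂ > λE₁/(1+λh₁). Equality gives the switch point.
λE₁h₂ = E₂ + λE₂h₁ ⇒ λ = E₂/(E₁h₂ − E₂h₁) = 152/(877.2 − 208.2) = 0.2272 per min.

0.227 per min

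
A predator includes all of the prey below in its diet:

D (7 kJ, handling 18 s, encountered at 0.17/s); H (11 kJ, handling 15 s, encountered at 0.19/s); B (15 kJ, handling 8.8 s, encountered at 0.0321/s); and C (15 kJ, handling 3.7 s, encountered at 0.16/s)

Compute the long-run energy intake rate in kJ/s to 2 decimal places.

Energy encountered per unit search time: 0.17×7 + 0.19×11 + 0.0321×15 + 0.16×15 = 6.162 kJ/s.
Handling time per unit search time: 0.17×18 + 0.19×15 + 0.0321×8.8 + 0.16×3.7 = 6.784.
Rate = 6.162/(1 + 6.784) = 0.7915 kJ/s.

0.79 kJ/s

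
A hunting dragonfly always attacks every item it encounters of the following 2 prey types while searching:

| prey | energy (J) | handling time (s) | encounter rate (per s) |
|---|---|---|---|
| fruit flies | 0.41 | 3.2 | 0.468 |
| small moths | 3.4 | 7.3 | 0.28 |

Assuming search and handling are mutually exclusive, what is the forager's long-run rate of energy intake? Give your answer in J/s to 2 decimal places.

R = Σλ_iE_i / (1 + Σλ_ih_i)
Numerator: 0.468×0.41 + 0.28×3.4 = 1.144
Denominator: 1 + 0.468×3.2 + 0.28×7.3 = 4.542
R = 1.144/4.542 = 0.2519 J/s

0.25 J/s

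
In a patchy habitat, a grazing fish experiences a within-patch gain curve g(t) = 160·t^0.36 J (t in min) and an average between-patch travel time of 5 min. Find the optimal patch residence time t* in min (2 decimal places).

Optimal t* satisfies g'(t*) = g(t*)/(T + t*).
g'(t) = 0.36·160·t^-0.64. Setting 0.36·160·t^-0.64 = 160·t^0.36/(5+t) gives 0.36(5+t) = t, so 0.64·t = 0.36×5.
t* = 0.36×5/0.64 = 2.812 min.

2.81 min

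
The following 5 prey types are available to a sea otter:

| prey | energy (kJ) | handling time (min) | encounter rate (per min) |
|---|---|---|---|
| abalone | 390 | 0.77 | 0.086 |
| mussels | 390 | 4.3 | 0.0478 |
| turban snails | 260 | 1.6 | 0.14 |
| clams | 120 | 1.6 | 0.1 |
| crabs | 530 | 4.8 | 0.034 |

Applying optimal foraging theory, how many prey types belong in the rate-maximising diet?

5

E/h in descending order: abalone 506, turban snails 162, crabs 110, mussels 90.7, clams 75 kJ/min. The optimal diet is the largest prefix of this list for which every included type satisfies E_i/h_i > R on the types above it.
Rate on top 1: 31.46. turban snails: 162 > 31.46 → include.
Rate on top 2: 54.21. crabs: 110 > 54.21 → include.
Rate on top 3: 60.52. mussels: 90.7 > 60.52 → include.
Rate on top 4: 64.26. clams: 75 > 64.26 → include.
Optimal diet: abalone, turban snails, crabs, mussels, clams — 5 of 5 types.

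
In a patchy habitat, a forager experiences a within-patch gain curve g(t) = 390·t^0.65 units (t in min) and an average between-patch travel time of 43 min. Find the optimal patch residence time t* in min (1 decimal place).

Maximise g(t)/(T+t): set derivative to zero → g'(t)(T+t) = g(t).
g'(t) = 0.65·390·t^-0.35. Setting 0.65·390·t^-0.35 = 390·t^0.65/(43+t) gives 0.65(43+t) = t, so 0.35·t = 0.65×43.
t* = 0.65×43/0.35 = 79.86 min.

79.9 min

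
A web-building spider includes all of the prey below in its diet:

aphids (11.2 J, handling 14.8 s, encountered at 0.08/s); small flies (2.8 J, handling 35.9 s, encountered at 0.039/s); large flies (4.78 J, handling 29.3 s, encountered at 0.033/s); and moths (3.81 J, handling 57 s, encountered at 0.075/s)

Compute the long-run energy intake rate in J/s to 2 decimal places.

0.16 J/s

R = (0.08×11.2 + 0.039×2.8 + 0.033×4.78 + 0.075×3.81) / (1 + 0.08×14.8 + 0.039×35.9 + 0.033×29.3 + 0.075×57) = 1.449/8.826 = 0.1641 J/s.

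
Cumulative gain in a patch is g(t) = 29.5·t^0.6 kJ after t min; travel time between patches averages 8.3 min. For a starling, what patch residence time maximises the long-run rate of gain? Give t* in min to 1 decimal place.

12.5 min

By the marginal value theorem, leave when the instantaneous gain rate g'(t) equals the habitat-wide average g(t)/(T + t).
g'(t) = 0.6·29.5·t^-0.4. Setting 0.6·29.5·t^-0.4 = 29.5·t^0.6/(8.3+t) gives 0.6(8.3+t) = t, so 0.40·t = 0.6×8.3.
t* = 0.6×8.3/0.40 = 12.45 min.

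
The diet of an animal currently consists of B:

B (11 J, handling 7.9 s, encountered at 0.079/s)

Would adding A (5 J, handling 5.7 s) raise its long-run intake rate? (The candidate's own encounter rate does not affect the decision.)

Yes

On B alone, R = ΣλE/(1+Σλh) = 0.869/1.624 = 0.5351 J/s.
Profitability of A: 5/5.7 = 0.8772 J/s.
Since 0.8772 > R, including A increases the long-run rate.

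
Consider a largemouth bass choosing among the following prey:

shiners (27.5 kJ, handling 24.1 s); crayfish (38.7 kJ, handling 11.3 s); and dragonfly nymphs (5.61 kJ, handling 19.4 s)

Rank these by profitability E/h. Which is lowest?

dragonfly nymphs

Profitability E/h (kJ/s): shiners = 27.5/24.1 = 1.14, crayfish = 38.7/11.3 = 3.42, dragonfly nymphs = 5.61/19.4 = 0.289.
Ranked: crayfish > shiners > dragonfly nymphs.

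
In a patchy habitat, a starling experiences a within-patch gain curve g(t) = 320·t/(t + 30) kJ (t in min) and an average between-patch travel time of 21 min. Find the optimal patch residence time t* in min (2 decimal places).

25.10 min

Optimal t* satisfies g'(t*) = g(t*)/(T + t*).
g'(t) = 320·30/(t + 30)². Setting 320·30/(t+30)² = 320t/[(t+30)(21+t)] gives 30(21+t) = t(t+30), so t² = 30×21 = 630.
t* = √630 = 25.1 min.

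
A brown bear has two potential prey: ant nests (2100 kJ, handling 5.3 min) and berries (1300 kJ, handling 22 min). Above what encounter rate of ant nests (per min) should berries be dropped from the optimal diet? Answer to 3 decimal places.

0.033 per min

Drop berries once their profitability E₂/h₂ falls below the rate achievable on ant nests alone: E₂/h₂ = λE₁/(1 + λh₁).
Solve for λ: λE₁h₂ = E₂(1 + λh₁) → λ(E₁h₂ − E₂h₁) = E₂ → λ = E₂/(E₁h₂ − E₂h₁).
λ = 1300/(2100×22 − 1300×5.3) = 1300/3.931e+04 = 0.03307 per min.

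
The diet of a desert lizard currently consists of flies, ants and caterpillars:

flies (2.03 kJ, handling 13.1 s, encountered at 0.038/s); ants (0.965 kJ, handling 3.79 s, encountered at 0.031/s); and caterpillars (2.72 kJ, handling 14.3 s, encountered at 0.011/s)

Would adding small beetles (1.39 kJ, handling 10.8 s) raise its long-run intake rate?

Yes

Current rate: (0.038×2.03 + 0.031×0.965 + 0.011×2.72)/(1 + 0.038×13.1 + 0.031×3.79 + 0.011×14.3) = 0.07727 kJ/s.
Profitability of small beetles: 1.39/10.8 = 0.1287 kJ/s.
Since 0.1287 > R, including small beetles increases the long-run rate.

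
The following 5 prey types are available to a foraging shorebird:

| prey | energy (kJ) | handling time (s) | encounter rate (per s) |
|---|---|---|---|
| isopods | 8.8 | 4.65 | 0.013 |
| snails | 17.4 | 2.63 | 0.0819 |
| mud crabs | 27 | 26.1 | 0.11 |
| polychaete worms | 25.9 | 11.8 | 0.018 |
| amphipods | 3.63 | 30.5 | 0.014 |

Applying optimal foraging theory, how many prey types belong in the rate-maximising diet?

3

E/h in descending order: snails 6.62, polychaete worms 2.19, isopods 1.89, mud crabs 1.03, amphipods 0.119 kJ/s. The optimal diet is the largest prefix of this list for which every included type satisfies E_i/h_i > R on the types above it.
Rate on top 1: 1.173. polychaete worms: 2.19 > 1.173 → include.
Rate on top 2: 1.325. isopods: 1.89 > 1.325 → include.
Rate on top 3: 1.348. mud crabs: 1.03 < 1.348 → exclude; stop.
Optimal diet: snails, polychaete worms, isopods — 3 of 5 types.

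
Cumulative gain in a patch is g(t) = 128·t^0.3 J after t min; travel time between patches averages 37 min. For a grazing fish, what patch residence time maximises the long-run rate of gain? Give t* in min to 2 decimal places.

By the marginal value theorem, leave when the instantaneous gain rate g'(t) equals the habitat-wide average g(t)/(T + t).
g'(t) = 0.3·128·t^-0.7. Setting 0.3·128·t^-0.7 = 128·t^0.3/(37+t) gives 0.3(37+t) = t, so 0.70·t = 0.3×37.
t* = 0.3×37/0.70 = 15.86 min.

15.86 min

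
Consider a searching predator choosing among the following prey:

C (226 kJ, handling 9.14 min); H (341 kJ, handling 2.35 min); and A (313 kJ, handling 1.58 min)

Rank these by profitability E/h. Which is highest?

Profitability E/h (kJ/min): C = 226/9.14 = 24.7, H = 341/2.35 = 145, A = 313/1.58 = 198.
Ranked: A > H > C.

A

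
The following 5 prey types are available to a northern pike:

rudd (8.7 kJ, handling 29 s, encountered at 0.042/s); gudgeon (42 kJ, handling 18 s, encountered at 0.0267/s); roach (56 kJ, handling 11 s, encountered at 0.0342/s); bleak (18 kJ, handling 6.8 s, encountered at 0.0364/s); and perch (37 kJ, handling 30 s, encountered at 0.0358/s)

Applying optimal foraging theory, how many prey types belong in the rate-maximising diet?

3

Profitabilities (E/h, kJ/s): roach 5.09, bleak 2.65, gudgeon 2.33, perch 1.23, rudd 0.3. Add prey in this order while the next type's profitability exceeds the intake rate on those already taken.
Rate on top 1: 1.392. bleak: 2.65 > 1.392 → include.
Rate on top 2: 1.583. gudgeon: 2.33 > 1.583 → include.
Rate on top 3: 1.754. perch: 1.23 < 1.754 → exclude; stop.
Optimal diet: roach, bleak, gudgeon — 3 of 5 types.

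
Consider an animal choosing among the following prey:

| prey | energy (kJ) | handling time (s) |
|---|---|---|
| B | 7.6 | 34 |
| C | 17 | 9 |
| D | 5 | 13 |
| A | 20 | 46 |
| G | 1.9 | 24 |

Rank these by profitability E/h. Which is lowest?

Profitability E/h (kJ/s): B = 7.6/34 = 0.224, C = 17/9 = 1.89, D = 5/13 = 0.385, A = 20/46 = 0.435, G = 1.9/24 = 0.0792.
Ranked: C > A > D > B > G.

G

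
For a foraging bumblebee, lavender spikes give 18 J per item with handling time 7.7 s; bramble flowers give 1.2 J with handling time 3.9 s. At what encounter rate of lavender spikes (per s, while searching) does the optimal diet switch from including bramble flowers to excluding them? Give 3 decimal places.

0.020 per s

At the threshold, the rate on lavender spikes alone equals the profitability of bramble flowers: λ·18/(1 + λ·7.7) = 1.2/3.9 = 0.3077.
Rearranging, λ(18 − 0.3077×7.7) = 0.3077, so λ = 0.3077/15.63 = 0.01969 per s.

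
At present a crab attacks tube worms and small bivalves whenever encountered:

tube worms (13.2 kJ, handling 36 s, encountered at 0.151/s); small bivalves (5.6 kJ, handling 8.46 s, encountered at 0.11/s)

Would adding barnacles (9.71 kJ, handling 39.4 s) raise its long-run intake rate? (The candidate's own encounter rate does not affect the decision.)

On tube worms and small bivalves alone, R = ΣλE/(1+Σλh) = 2.609/7.367 = 0.3542 kJ/s.
barnacles: E/h = 9.71/39.4 = 0.2464 kJ/s.
0.2464 < 0.3542, so adding barnacles would lower the average — exclude it.

No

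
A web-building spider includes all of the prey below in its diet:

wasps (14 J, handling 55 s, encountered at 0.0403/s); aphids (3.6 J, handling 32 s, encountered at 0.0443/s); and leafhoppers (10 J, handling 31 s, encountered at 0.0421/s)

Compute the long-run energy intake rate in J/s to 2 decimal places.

0.19 J/s

Energy encountered per unit search time: 0.0403×14 + 0.0443×3.6 + 0.0421×10 = 1.145 J/s.
Handling time per unit search time: 0.0403×55 + 0.0443×32 + 0.0421×31 = 4.939.
Rate = 1.145/(1 + 4.939) = 0.1927 J/s.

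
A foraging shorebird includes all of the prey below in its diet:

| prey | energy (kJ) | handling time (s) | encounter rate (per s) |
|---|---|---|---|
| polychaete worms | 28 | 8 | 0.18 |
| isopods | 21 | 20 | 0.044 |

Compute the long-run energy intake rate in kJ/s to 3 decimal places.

1.796 kJ/s

R = (0.18×28 + 0.044×21) / (1 + 0.18×8 + 0.044×20) = 5.964/3.32 = 1.796 kJ/s.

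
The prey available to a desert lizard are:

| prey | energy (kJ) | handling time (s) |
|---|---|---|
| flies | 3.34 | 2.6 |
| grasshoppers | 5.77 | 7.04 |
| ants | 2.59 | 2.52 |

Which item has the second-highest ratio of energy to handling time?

In descending order of E/h:
flies: 3.34/2.6 = 1.28 kJ/s
ants: 2.59/2.52 = 1.03 kJ/s
grasshoppers: 5.77/7.04 = 0.82 kJ/s

ants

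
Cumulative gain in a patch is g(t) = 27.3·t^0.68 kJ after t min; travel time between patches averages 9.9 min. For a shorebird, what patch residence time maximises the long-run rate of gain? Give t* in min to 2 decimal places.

21.04 min

Optimal t* satisfies g'(t*) = g(t*)/(T + t*).
g'(t) = 0.68·27.3·t^-0.32. Setting 0.68·27.3·t^-0.32 = 27.3·t^0.68/(9.9+t) gives 0.68(9.9+t) = t, so 0.32·t = 0.68×9.9.
t* = 0.68×9.9/0.32 = 21.04 min.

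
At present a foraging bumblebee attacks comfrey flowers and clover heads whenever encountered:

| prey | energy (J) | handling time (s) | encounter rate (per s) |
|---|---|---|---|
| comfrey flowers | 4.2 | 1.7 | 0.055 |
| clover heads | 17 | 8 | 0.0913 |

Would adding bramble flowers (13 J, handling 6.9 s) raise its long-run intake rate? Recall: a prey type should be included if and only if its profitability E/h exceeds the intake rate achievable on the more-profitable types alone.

Current rate: (0.055×4.2 + 0.0913×17)/(1 + 0.055×1.7 + 0.0913×8) = 0.9776 J/s.
bramble flowers: E/h = 13/6.9 = 1.884 J/s.
Since 1.884 > R, including bramble flowers increases the long-run rate.

Yes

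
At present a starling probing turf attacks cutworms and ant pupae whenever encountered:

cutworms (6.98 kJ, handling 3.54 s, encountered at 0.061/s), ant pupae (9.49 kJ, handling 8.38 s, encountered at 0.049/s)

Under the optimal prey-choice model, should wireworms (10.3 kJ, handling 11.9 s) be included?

Yes

On cutworms and ant pupae alone, R = ΣλE/(1+Σλh) = 0.8908/1.627 = 0.5477 kJ/s.
Profitability of wireworms: 10.3/11.9 = 0.8655 kJ/s.
Since 0.8655 > R, including wireworms increases the long-run rate.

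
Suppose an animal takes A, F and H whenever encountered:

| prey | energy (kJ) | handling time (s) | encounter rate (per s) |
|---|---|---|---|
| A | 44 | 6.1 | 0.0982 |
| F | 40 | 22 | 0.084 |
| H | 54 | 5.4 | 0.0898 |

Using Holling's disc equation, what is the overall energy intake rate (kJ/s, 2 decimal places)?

3.19 kJ/s

Energy encountered per unit search time: 0.0982×44 + 0.084×40 + 0.0898×54 = 12.53 kJ/s.
Handling time per unit search time: 0.0982×6.1 + 0.084×22 + 0.0898×5.4 = 2.932.
Rate = 12.53/(1 + 2.932) = 3.187 kJ/s.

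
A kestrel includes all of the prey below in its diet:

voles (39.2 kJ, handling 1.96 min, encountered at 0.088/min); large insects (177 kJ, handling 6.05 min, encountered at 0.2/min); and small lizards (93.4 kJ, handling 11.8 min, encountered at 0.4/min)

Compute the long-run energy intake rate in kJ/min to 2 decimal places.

10.73 kJ/min

R = Σλ_iE_i / (1 + Σλ_ih_i)
Numerator: 0.088×39.2 + 0.2×177 + 0.4×93.4 = 76.21
Denominator: 1 + 0.088×1.96 + 0.2×6.05 + 0.4×11.8 = 7.102
R = 76.21/7.102 = 10.73 kJ/min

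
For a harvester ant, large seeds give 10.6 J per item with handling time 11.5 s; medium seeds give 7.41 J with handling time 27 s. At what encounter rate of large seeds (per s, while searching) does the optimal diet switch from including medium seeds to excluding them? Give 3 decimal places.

0.037 per s

The zero-one rule: include medium seeds iff E₂/h₂ > λE₁/(1+λh₁). Equality gives the switch point.
λE₁h₂ = E₂ + λE₂h₁ ⇒ λ = E₂/(E₁h₂ − E₂h₁) = 7.41/(286.2 − 85.22) = 0.03687 per s.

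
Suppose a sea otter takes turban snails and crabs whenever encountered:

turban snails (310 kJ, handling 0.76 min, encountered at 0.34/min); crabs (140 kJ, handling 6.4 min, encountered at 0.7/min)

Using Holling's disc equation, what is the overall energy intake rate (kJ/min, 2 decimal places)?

R = (0.34×310 + 0.7×140) / (1 + 0.34×0.76 + 0.7×6.4) = 203.4/5.738 = 35.45 kJ/min.

35.45 kJ/min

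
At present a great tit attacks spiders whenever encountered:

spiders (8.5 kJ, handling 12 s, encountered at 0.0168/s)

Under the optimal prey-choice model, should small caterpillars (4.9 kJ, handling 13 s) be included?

Yes

Intake rate on the current diet: R = (0.0168×8.5) / (1 + 0.0168×12) = 0.1428/1.202 = 0.1188 kJ/s.
small caterpillars: E/h = 4.9/13 = 0.3769 kJ/s.
Since 0.3769 > R, including small caterpillars increases the long-run rate.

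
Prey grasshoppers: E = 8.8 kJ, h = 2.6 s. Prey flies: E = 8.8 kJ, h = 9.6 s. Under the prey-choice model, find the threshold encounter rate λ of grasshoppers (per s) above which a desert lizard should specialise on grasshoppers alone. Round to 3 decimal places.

0.143 per s

At the threshold, the rate on grasshoppers alone equals the profitability of flies: λ·8.8/(1 + λ·2.6) = 8.8/9.6 = 0.9167.
Rearranging, λ(8.8 − 0.9167×2.6) = 0.9167, so λ = 0.9167/6.417 = 0.1429 per s.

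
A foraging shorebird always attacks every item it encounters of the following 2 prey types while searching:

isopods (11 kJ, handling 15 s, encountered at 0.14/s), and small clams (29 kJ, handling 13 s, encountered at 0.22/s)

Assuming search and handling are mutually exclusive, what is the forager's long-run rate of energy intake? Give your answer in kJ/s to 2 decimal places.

R = (0.14×11 + 0.22×29) / (1 + 0.14×15 + 0.22×13) = 7.92/5.96 = 1.329 kJ/s.

1.33 kJ/s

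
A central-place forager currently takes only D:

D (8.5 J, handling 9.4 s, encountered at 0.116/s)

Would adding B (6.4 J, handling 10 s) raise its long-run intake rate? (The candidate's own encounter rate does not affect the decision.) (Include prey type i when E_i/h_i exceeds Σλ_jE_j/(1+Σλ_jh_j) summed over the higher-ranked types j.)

Intake rate on the current diet: R = (0.116×8.5) / (1 + 0.116×9.4) = 0.986/2.09 = 0.4717 J/s.
B: E/h = 6.4/10 = 0.64 J/s.
Since 0.64 > R, including B increases the long-run rate.

Yes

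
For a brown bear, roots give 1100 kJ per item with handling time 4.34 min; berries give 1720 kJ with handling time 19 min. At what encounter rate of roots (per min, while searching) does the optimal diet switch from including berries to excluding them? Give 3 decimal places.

At the threshold, the rate on roots alone equals the profitability of berries: λ·1100/(1 + λ·4.34) = 1720/19 = 90.53.
Rearranging, λ(1100 − 90.53×4.34) = 90.53, so λ = 90.53/707.1 = 0.128 per min.

0.128 per min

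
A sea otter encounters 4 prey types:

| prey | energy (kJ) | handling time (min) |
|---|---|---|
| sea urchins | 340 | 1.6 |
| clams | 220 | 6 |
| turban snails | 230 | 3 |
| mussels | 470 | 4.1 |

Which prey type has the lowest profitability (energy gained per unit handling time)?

Profitability E/h (kJ/min): sea urchins = 340/1.6 = 212, clams = 220/6 = 36.7, turban snails = 230/3 = 76.7, mussels = 470/4.1 = 115.
Ranked: sea urchins > mussels > turban snails > clams.

clams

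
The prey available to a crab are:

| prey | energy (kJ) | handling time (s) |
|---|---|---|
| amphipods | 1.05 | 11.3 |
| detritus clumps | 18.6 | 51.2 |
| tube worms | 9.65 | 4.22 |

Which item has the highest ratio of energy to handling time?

tube worms

In descending order of E/h:
tube worms: 9.65/4.22 = 2.29 kJ/s
detritus clumps: 18.6/51.2 = 0.363 kJ/s
amphipods: 1.05/11.3 = 0.0929 kJ/s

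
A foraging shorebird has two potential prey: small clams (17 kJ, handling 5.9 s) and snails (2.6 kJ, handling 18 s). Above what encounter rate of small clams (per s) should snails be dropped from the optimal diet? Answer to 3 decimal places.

0.009 per s

The zero-one rule: include snails iff E₂/h₂ > λE₁/(1+λh₁). Equality gives the switch point.
λE₁h₂ = E₂ + λE₂h₁ ⇒ λ = E₂/(E₁h₂ − E₂h₁) = 2.6/(306 − 15.34) = 0.008945 per s.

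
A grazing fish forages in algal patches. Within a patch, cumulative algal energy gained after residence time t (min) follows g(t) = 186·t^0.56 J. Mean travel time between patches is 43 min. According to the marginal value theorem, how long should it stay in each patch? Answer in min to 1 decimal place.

By the marginal value theorem, leave when the instantaneous gain rate g'(t) equals the habitat-wide average g(t)/(T + t).
g'(t) = 0.56·186·t^-0.44. Setting 0.56·186·t^-0.44 = 186·t^0.56/(43+t) gives 0.56(43+t) = t, so 0.44·t = 0.56×43.
t* = 0.56×43/0.44 = 54.73 min.

54.7 min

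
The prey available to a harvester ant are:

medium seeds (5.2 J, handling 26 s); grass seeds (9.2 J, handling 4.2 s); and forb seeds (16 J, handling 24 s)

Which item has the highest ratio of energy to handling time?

grass seeds

Profitability E/h (J/s): medium seeds = 5.2/26 = 0.2, grass seeds = 9.2/4.2 = 2.19, forb seeds = 16/24 = 0.667.
Ranked: grass seeds > forb seeds > medium seeds.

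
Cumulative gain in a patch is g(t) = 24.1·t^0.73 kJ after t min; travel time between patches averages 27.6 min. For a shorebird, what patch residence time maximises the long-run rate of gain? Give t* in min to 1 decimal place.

By the marginal value theorem, leave when the instantaneous gain rate g'(t) equals the habitat-wide average g(t)/(T + t).
g'(t) = 0.73·24.1·t^-0.27. Setting 0.73·24.1·t^-0.27 = 24.1·t^0.73/(27.6+t) gives 0.73(27.6+t) = t, so 0.27·t = 0.73×27.6.
t* = 0.73×27.6/0.27 = 74.62 min.

74.6 min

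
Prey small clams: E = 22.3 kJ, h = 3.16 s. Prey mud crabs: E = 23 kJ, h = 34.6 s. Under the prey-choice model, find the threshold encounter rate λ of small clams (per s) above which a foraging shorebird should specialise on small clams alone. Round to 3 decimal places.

Drop mud crabs once their profitability E₂/h₂ falls below the rate achievable on small clams alone: E₂/h₂ = λE₁/(1 + λh₁).
Solve for λ: λE₁h₂ = E₂(1 + λh₁) → λ(E₁h₂ − E₂h₁) = E₂ → λ = E₂/(E₁h₂ − E₂h₁).
λ = 23/(22.3×34.6 − 23×3.16) = 23/698.9 = 0.03291 per s.

0.033 per s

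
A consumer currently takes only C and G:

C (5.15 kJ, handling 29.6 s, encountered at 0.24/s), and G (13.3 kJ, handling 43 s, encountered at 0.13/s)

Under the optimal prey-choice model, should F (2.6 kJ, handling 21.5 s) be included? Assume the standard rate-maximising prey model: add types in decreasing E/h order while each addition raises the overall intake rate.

No

Current rate: (0.24×5.15 + 0.13×13.3)/(1 + 0.24×29.6 + 0.13×43) = 0.2165 kJ/s.
Profitability of F: 2.6/21.5 = 0.1209 kJ/s.
Since 0.1209 < R, time spent handling F is better spent searching.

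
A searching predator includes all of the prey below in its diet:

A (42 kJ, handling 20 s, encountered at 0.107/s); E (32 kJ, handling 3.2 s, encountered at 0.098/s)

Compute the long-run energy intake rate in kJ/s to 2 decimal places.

R = (0.107×42 + 0.098×32) / (1 + 0.107×20 + 0.098×3.2) = 7.63/3.454 = 2.209 kJ/s.

2.21 kJ/s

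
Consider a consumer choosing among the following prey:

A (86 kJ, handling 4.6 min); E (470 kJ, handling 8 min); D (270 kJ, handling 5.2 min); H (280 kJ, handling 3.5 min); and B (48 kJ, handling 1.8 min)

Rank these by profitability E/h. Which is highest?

In descending order of E/h:
H: 280/3.5 = 80 kJ/min
E: 470/8 = 58.8 kJ/min
D: 270/5.2 = 51.9 kJ/min
B: 48/1.8 = 26.7 kJ/min
A: 86/4.6 = 18.7 kJ/min

H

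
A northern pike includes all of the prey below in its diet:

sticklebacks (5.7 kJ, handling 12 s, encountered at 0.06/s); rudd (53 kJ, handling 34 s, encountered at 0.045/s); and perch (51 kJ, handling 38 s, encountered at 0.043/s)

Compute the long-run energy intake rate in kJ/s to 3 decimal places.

1.007 kJ/s

R = (0.06×5.7 + 0.045×53 + 0.043×51) / (1 + 0.06×12 + 0.045×34 + 0.043×38) = 4.92/4.884 = 1.007 kJ/s.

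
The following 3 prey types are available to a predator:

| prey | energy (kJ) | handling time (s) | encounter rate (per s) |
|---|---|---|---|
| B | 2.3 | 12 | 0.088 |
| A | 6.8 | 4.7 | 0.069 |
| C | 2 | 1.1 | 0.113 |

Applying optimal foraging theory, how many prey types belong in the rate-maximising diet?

Profitabilities (E/h, kJ/s): C 1.82, A 1.45, B 0.192. Add prey in this order while the next type's profitability exceeds the intake rate on those already taken.
Rate on top 1: 0.201. A: 1.45 > 0.201 → include.
Rate on top 2: 0.4799. B: 0.192 < 0.4799 → exclude; stop.
Optimal diet: C, A — 2 of 3 types.

2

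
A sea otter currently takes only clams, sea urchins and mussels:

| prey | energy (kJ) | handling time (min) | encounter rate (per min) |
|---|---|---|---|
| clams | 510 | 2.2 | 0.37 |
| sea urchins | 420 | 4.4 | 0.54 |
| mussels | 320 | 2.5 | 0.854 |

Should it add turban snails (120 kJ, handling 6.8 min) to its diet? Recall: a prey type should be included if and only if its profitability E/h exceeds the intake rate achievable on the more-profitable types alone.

Intake rate on the current diet: R = (0.37×510 + 0.54×420 + 0.854×320) / (1 + 0.37×2.2 + 0.54×4.4 + 0.854×2.5) = 688.8/6.325 = 108.9 kJ/min.
Profitability of turban snails: 120/6.8 = 17.65 kJ/min.
Since 17.65 < R, time spent handling turban snails is better spent searching.

No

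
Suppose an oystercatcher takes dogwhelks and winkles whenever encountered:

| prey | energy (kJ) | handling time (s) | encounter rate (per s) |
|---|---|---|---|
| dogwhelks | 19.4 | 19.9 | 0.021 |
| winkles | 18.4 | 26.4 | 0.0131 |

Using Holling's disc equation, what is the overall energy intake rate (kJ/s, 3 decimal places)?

0.368 kJ/s

Energy encountered per unit search time: 0.021×19.4 + 0.0131×18.4 = 0.6484 kJ/s.
Handling time per unit search time: 0.021×19.9 + 0.0131×26.4 = 0.7637.
Rate = 0.6484/(1 + 0.7637) = 0.3677 kJ/s.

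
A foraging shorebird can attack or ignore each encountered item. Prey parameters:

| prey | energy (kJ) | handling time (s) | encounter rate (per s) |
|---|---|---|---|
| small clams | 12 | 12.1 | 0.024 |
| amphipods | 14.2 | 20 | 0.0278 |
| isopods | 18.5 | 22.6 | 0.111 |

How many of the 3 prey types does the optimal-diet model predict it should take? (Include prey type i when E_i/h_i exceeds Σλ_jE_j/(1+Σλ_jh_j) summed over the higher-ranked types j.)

3

E/h in descending order: small clams 0.992, isopods 0.819, amphipods 0.71 kJ/s. The optimal diet is the largest prefix of this list for which every included type satisfies E_i/h_i > R on the types above it.
Rate on top 1: 0.2232. isopods: 0.819 > 0.2232 → include.
Rate on top 2: 0.6163. amphipods: 0.71 > 0.6163 → include.
Optimal diet: small clams, isopods, amphipods — 3 of 3 types.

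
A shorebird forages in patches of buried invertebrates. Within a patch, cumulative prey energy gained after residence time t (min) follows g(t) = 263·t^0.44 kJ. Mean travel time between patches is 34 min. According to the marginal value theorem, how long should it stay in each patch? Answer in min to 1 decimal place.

26.7 min

Maximise g(t)/(T+t): set derivative to zero → g'(t)(T+t) = g(t).
g'(t) = 0.44·263·t^-0.56. Setting 0.44·263·t^-0.56 = 263·t^0.44/(34+t) gives 0.44(34+t) = t, so 0.56·t = 0.44×34.
t* = 0.44×34/0.56 = 26.71 min.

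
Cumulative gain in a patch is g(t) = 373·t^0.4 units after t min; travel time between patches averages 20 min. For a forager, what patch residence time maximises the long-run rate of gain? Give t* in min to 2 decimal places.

13.33 min

Maximise g(t)/(T+t): set derivative to zero → g'(t)(T+t) = g(t).
g'(t) = 0.4·373·t^-0.6. Setting 0.4·373·t^-0.6 = 373·t^0.4/(20+t) gives 0.4(20+t) = t, so 0.60·t = 0.4×20.
t* = 0.4×20/0.60 = 13.33 min.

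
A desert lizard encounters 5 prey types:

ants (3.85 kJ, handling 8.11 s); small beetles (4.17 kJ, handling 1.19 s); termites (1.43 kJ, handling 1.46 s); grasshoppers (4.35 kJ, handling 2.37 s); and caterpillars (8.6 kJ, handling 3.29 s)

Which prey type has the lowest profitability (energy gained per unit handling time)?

In descending order of E/h:
small beetles: 4.17/1.19 = 3.5 kJ/s
caterpillars: 8.6/3.29 = 2.61 kJ/s
grasshoppers: 4.35/2.37 = 1.84 kJ/s
termites: 1.43/1.46 = 0.979 kJ/s
ants: 3.85/8.11 = 0.475 kJ/s

ants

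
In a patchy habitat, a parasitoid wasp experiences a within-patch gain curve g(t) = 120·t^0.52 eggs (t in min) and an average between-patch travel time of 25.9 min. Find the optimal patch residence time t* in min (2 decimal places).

28.06 min

Optimal t* satisfies g'(t*) = g(t*)/(T + t*).
g'(t) = 0.52·120·t^-0.48. Setting 0.52·120·t^-0.48 = 120·t^0.52/(25.9+t) gives 0.52(25.9+t) = t, so 0.48·t = 0.52×25.9.
t* = 0.52×25.9/0.48 = 28.06 min.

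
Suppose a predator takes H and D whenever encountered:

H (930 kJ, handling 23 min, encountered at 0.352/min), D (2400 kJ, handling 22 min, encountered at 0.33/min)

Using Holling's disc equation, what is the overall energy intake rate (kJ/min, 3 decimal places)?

R = (0.352×930 + 0.33×2400) / (1 + 0.352×23 + 0.33×22) = 1119/16.36 = 68.44 kJ/min.

68.437 kJ/min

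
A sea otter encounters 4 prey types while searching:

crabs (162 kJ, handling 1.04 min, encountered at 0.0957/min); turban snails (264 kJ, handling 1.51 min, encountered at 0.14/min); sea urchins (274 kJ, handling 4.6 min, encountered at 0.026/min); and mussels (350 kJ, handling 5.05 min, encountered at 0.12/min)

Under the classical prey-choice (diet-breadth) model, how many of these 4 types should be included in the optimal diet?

4

Profitabilities (E/h, kJ/min): turban snails 175, crabs 156, mussels 69.3, sea urchins 59.6. Add prey in this order while the next type's profitability exceeds the intake rate on those already taken.
Rate on top 1: 30.51. crabs: 156 > 30.51 → include.
Rate on top 2: 40.02. mussels: 69.3 > 40.02 → include.
Rate on top 3: 49.28. sea urchins: 59.6 > 49.28 → include.
Optimal diet: turban snails, crabs, mussels, sea urchins — 4 of 4 types.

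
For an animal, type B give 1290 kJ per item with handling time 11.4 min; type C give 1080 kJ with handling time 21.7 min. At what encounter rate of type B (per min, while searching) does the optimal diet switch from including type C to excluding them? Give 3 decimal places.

Drop type C once their profitability E₂/h₂ falls below the rate achievable on type B alone: E₂/h₂ = λE₁/(1 + λh₁).
Solve for λ: λE₁h₂ = E₂(1 + λh₁) → λ(E₁h₂ − E₂h₁) = E₂ → λ = E₂/(E₁h₂ − E₂h₁).
λ = 1080/(1290×21.7 − 1080×11.4) = 1080/1.568e+04 = 0.06887 per min.

0.069 per min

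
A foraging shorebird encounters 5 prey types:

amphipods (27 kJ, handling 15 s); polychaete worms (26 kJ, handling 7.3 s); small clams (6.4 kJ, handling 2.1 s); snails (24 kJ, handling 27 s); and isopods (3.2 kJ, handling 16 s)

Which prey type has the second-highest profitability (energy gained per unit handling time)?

small clams

Profitability E/h (kJ/s): amphipods = 27/15 = 1.8, polychaete worms = 26/7.3 = 3.56, small clams = 6.4/2.1 = 3.05, snails = 24/27 = 0.889, isopods = 3.2/16 = 0.2.
Ranked: polychaete worms > small clams > amphipods > snails > isopods.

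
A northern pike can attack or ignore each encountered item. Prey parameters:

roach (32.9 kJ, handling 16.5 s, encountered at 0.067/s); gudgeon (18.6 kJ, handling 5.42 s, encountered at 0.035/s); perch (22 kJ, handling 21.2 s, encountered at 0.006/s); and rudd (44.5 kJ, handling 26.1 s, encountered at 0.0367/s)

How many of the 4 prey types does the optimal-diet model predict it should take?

3

Rank by E/h (kJ/s): gudgeon 3.43, roach 1.99, rudd 1.7, perch 1.04. Include each in turn until the next type's E/h falls below the running intake rate.
Rate on top 1: 0.5472. roach: 1.99 > 0.5472 → include.
Rate on top 2: 1.244. rudd: 1.7 > 1.244 → include.
Rate on top 3: 1.38. perch: 1.04 < 1.38 → exclude; stop.
Optimal diet: gudgeon, roach, rudd — 3 of 4 types.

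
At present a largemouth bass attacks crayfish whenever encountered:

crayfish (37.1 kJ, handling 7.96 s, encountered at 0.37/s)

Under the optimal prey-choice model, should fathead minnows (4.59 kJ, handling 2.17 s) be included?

Current rate: (0.37×37.1)/(1 + 0.37×7.96) = 3.479 kJ/s.
Profitability of fathead minnows: 4.59/2.17 = 2.115 kJ/s.
Since 2.115 < R, time spent handling fathead minnows is better spent searching.

No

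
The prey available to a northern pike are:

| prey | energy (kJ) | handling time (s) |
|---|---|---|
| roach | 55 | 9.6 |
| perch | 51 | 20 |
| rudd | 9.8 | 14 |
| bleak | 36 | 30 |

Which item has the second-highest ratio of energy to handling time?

Profitability E/h (kJ/s): roach = 55/9.6 = 5.73, perch = 51/20 = 2.55, rudd = 9.8/14 = 0.7, bleak = 36/30 = 1.2.
Ranked: roach > perch > bleak > rudd.

perch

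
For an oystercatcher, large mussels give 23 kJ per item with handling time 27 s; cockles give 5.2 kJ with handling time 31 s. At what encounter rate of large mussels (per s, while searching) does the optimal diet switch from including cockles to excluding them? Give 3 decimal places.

At the threshold, the rate on large mussels alone equals the profitability of cockles: λ·23/(1 + λ·27) = 5.2/31 = 0.1677.
Rearranging, λ(23 − 0.1677×27) = 0.1677, so λ = 0.1677/18.47 = 0.009081 per s.

0.009 per s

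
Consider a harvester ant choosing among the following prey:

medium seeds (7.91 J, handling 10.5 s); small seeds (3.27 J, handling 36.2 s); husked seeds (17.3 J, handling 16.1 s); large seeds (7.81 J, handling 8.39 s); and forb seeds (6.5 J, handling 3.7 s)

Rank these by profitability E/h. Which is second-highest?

Profitability E/h (J/s): medium seeds = 7.91/10.5 = 0.753, small seeds = 3.27/36.2 = 0.0903, husked seeds = 17.3/16.1 = 1.07, large seeds = 7.81/8.39 = 0.931, forb seeds = 6.5/3.7 = 1.76.
Ranked: forb seeds > husked seeds > large seeds > medium seeds > small seeds.

husked seeds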